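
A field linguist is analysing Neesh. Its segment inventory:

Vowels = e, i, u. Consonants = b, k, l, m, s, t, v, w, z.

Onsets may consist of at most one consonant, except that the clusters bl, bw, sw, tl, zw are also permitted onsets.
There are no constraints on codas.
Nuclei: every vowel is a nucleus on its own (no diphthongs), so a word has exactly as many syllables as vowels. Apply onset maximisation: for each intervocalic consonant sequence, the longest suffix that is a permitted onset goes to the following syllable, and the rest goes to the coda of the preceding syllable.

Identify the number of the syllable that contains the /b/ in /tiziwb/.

The vowels are i, i — 2 nuclei, so 2 syllables.
/i…i/ gap (V1→V2): /z/ is a single consonant, so it becomes the next onset.
Syllabification: ti.ziwb.
The /b/ is in the coda of syllable 2 (/ziwb/).

2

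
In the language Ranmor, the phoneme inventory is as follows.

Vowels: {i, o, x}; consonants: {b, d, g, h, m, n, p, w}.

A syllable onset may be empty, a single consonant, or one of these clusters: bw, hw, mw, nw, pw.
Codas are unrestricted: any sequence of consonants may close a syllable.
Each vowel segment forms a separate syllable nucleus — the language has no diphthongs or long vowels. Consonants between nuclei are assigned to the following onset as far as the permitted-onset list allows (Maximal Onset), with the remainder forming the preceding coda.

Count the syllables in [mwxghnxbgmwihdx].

4

Nuclei (vowels): x, x, i, x → 4 syllables.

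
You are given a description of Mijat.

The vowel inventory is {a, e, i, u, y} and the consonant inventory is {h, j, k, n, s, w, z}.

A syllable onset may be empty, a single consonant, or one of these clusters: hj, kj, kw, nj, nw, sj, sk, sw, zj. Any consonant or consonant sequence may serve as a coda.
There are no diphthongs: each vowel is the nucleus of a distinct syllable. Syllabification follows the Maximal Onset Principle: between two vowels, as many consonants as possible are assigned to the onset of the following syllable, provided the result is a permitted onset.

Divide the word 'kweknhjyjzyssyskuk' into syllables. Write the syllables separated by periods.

kwekn.hjyj.zys.sy.skuk

The vowels are e, y, y, y, u — 5 nuclei, so 5 syllables.
V1 /e/ – V2 /y/: /knhj/ splits as /kn/ + /hj/ (/hj/ is the longest suffix that is a licit onset).
V2 /y/ – V3 /y/: /jz/; trying suffixes from longest down, /z/ is the first permitted one, so coda /j/ | onset /z/.
V3 /y/ – V4 /y/: /ss/; trying suffixes from longest down, /s/ is the first permitted one, so coda /s/ | onset /s/.
V4 /y/ – V5 /u/: /sk/ — entire cluster is a permitted onset → onset /sk/, coda ∅.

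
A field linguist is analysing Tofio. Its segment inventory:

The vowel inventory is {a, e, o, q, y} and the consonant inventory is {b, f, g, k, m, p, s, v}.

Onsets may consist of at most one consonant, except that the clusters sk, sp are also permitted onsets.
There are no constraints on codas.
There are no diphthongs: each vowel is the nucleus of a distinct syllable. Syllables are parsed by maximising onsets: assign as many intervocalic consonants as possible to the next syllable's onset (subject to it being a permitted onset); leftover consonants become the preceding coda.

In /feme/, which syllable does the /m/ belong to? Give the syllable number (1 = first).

2

Vowels present: e, e; each is a nucleus, giving 2 syllables.
V1 /e/ – V2 /e/: /m/ is a single consonant, so it becomes the next onset.
So the parse is fe.me.
The /m/ is in the onset of syllable 2 (/me/).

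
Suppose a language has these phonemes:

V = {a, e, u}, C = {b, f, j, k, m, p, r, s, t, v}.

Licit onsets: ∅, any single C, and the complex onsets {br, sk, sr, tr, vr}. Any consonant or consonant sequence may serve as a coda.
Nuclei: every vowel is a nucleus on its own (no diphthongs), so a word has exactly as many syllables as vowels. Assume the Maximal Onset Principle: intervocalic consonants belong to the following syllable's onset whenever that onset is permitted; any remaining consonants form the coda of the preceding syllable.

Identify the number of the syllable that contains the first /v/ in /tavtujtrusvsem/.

1

Vowels present: a, u, u, e; each is a nucleus, giving 4 syllables.
/a…u/ gap (V1→V2): cluster /vt/ — the longest permitted-onset suffix is /t/; onset = /t/, preceding coda = /v/.
/u…u/ gap (V2→V3): /jtr/ splits as /j/ + /tr/ (/tr/ is the longest suffix that is a licit onset).
/u…e/ gap (V3→V4): /svs/; trying suffixes from longest down, /s/ is the first permitted one, so coda /sv/ | onset /s/.
Syllabification: tav.tuj.trusv.sem.
The first /v/ is in the coda of syllable 1 (/tav/).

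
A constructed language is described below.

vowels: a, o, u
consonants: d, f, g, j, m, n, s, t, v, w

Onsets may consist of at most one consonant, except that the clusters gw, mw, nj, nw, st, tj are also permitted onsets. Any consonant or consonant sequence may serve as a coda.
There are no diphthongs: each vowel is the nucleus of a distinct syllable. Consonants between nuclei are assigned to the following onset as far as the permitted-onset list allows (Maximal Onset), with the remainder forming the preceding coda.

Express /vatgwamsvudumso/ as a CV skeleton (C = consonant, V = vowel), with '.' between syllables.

CVC.CCVCC.CV.CVC.CV

Nuclei (vowels): a, a, u, u, o → 5 syllables.
V1 /a/ – V2 /a/: cluster /tgw/ — the longest permitted-onset suffix is /gw/; onset = /gw/, preceding coda = /t/.
V2 /a/ – V3 /u/: /msv/ splits as /ms/ + /v/ (/v/ is the longest suffix that is a licit onset).
V3 /u/ – V4 /u/: /d/ → onset of the next syllable (single consonants are always licit onsets).
V4 /u/ – V5 /o/: /ms/ — longest licit onset from the right is /s/, leaving /m/ as coda.
Putting it together: vat.gwams.vu.dum.so.
Mapping each syllable to C/V: /vat/ → CVC, /gwams/ → CCVCC, /vu/ → CV, /dum/ → CVC, /so/ → CV.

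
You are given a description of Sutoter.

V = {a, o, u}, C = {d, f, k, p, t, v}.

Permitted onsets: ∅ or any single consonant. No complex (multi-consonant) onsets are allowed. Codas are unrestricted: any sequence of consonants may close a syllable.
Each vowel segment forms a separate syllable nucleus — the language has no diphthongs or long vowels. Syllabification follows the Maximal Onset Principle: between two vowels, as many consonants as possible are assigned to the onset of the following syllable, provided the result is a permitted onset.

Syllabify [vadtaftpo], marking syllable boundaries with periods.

vad.taft.po

Vowels present: a, a, o; each is a nucleus, giving 3 syllables.
V1 /a/ – V2 /a/: /dt/ splits as /d/ + /t/ (/t/ is the longest suffix that is a licit onset).
V2 /a/ – V3 /o/: /ftp/ splits as /ft/ + /p/ (/p/ is the longest suffix that is a licit onset).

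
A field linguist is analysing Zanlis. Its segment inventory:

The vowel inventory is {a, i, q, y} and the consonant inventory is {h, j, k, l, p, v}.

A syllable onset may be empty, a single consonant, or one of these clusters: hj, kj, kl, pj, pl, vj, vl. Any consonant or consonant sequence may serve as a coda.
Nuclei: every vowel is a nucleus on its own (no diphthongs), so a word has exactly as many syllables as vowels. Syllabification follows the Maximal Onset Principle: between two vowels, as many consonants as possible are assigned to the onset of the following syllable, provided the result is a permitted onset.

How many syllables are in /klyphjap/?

Vowels present: y, a; each is a nucleus, giving 2 syllables.

2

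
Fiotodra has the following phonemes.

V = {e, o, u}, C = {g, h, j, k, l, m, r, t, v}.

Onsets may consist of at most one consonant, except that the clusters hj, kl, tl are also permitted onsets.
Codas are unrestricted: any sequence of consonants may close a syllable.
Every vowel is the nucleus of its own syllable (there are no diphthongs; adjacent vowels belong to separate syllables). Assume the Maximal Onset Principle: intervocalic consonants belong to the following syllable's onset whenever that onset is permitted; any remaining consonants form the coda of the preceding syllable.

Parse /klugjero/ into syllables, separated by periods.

klug.je.ro

Nuclei (vowels): u, e, o → 3 syllables.
Between /u/ (V1) and /e/ (V2): /gj/ splits as /g/ + /j/ (/j/ is the longest suffix that is a licit onset).
Between /e/ (V2) and /o/ (V3): /r/ is a single consonant, so it becomes the next onset.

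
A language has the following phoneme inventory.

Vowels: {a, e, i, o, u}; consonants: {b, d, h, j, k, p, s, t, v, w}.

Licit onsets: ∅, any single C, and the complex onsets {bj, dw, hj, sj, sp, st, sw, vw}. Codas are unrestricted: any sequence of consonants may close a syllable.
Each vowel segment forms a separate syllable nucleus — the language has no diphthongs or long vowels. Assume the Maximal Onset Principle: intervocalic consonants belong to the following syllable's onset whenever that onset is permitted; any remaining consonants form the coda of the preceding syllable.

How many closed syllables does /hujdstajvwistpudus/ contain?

Vowels present: u, a, i, u, u; each is a nucleus, giving 5 syllables.
/u…a/ gap (V1→V2): cluster /jdst/ — the longest permitted-onset suffix is /st/; onset = /st/, preceding coda = /jd/.
/a…i/ gap (V2→V3): /jvw/; trying suffixes from longest down, /vw/ is the first permitted one, so coda /j/ | onset /vw/.
/i…u/ gap (V3→V4): /stp/ splits as /st/ + /p/ (/p/ is the longest suffix that is a licit onset).
/u…u/ gap (V4→V5): /d/ is a single consonant, so it becomes the next onset.
Putting it together: hujd.staj.vwist.pu.dus.
Classifying each syllable: /hujd/ (closed), /staj/ (closed), /vwist/ (closed), /pu/ (open), /dus/ (closed).
Closed syllables: 4.

4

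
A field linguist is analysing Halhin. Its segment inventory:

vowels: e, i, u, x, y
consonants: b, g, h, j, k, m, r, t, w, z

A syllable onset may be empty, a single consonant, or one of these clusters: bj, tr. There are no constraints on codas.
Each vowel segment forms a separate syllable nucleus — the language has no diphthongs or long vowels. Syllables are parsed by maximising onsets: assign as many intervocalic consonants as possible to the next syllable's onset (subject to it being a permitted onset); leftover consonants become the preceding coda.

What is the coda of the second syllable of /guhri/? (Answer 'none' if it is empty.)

The vowels are u, i — 2 nuclei, so 2 syllables.
Between /u/ (V1) and /i/ (V2): /hr/ splits as /h/ + /r/ (/r/ is the longest suffix that is a licit onset).
Putting it together: guh.ri.
Syllable 2 is /ri/: onset /r/, nucleus /i/, coda ∅.

none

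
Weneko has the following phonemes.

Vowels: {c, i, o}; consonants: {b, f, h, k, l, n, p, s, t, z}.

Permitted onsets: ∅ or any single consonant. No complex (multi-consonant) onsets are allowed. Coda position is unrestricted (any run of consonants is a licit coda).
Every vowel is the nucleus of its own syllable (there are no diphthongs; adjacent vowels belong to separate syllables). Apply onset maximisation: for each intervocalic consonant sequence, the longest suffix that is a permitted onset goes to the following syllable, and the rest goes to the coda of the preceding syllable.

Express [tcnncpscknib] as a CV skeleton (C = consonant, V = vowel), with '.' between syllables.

CVC.CVC.CVC.CVC

The vowels are c, c, c, i — 4 nuclei, so 4 syllables.
σ1/σ2 boundary: /nn/ — longest licit onset from the right is /n/, leaving /n/ as coda.
σ2/σ3 boundary: /ps/; trying suffixes from longest down, /s/ is the first permitted one, so coda /p/ | onset /s/.
σ3/σ4 boundary: /kn/; trying suffixes from longest down, /n/ is the first permitted one, so coda /k/ | onset /n/.
Syllabification: tcn.ncp.sck.nib.
Mapping each syllable to C/V: /tcn/ → CVC, /ncp/ → CVC, /sck/ → CVC, /nib/ → CVC.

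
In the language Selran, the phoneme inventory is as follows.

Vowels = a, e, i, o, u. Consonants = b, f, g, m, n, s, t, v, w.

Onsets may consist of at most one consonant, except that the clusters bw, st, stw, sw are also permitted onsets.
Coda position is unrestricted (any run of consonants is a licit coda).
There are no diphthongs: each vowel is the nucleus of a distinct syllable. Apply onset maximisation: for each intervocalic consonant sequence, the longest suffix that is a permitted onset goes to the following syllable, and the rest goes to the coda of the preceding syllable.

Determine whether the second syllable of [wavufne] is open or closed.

closed

The vowels are a, u, e — 3 nuclei, so 3 syllables.
Between /a/ (V1) and /u/ (V2): /v/ is a single consonant, so it becomes the next onset.
Between /u/ (V2) and /e/ (V3): /fn/ — longest licit onset from the right is /n/, leaving /f/ as coda.
Syllabification: wa.vuf.ne.
Syllable 2 is /vuf/ with coda /f/, so it is closed.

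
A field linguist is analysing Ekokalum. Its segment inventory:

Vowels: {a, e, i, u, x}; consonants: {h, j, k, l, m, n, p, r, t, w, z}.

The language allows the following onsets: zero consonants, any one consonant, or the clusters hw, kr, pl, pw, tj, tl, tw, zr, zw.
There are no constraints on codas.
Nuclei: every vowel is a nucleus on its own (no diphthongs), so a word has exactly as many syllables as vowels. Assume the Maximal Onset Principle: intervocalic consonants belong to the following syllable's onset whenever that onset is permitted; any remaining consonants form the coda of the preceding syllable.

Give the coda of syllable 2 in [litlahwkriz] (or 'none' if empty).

Nuclei (vowels): i, a, i → 3 syllables.
/i…a/ gap (V1→V2): /tl/ is a licit onset in full, so it all attaches to the next syllable.
/a…i/ gap (V2→V3): /hwkr/ splits as /hw/ + /kr/ (/kr/ is the longest suffix that is a licit onset).
Putting it together: li.tlahw.kriz.
Syllable 2 is /tlahw/: onset /tl/, nucleus /a/, coda /hw/.

hw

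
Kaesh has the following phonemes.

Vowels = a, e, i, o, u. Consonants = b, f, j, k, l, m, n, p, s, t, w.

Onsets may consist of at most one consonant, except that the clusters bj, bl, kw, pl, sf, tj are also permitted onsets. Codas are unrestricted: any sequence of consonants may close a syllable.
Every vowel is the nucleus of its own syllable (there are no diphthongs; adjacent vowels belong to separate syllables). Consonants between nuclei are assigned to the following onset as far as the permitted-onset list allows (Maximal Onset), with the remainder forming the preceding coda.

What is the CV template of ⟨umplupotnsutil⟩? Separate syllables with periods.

Nuclei (vowels): u, u, o, u, i → 5 syllables.
σ1/σ2 boundary: cluster /mpl/ — the longest permitted-onset suffix is /pl/; onset = /pl/, preceding coda = /m/.
σ2/σ3 boundary: just /p/ — single C goes to the following onset.
σ3/σ4 boundary: /tns/ splits as /tn/ + /s/ (/s/ is the longest suffix that is a licit onset).
σ4/σ5 boundary: /t/ → onset of the next syllable (single consonants are always licit onsets).
So the parse is um.plu.potn.su.til.
Mapping each syllable to C/V: /um/ → VC, /plu/ → CCV, /potn/ → CVCC, /su/ → CV, /til/ → CVC.

VC.CCV.CVCC.CV.CVC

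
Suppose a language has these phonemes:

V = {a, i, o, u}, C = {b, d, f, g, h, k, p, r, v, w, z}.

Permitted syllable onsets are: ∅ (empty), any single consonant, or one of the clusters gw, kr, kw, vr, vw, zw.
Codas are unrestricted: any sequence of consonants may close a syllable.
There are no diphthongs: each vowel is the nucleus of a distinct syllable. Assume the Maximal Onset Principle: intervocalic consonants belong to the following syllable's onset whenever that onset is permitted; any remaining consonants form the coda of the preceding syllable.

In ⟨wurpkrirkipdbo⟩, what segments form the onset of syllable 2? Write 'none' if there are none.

The vowels are u, i, i, o — 4 nuclei, so 4 syllables.
/u…i/ gap (V1→V2): /rpkr/; trying suffixes from longest down, /kr/ is the first permitted one, so coda /rp/ | onset /kr/.
/i…i/ gap (V2→V3): /rk/; trying suffixes from longest down, /k/ is the first permitted one, so coda /r/ | onset /k/.
/i…o/ gap (V3→V4): /pdb/ — longest licit onset from the right is /b/, leaving /pd/ as coda.
Syllabification: wurp.krir.kipd.bo.
Syllable 2 is /krir/: onset /kr/, nucleus /i/, coda /r/.

kr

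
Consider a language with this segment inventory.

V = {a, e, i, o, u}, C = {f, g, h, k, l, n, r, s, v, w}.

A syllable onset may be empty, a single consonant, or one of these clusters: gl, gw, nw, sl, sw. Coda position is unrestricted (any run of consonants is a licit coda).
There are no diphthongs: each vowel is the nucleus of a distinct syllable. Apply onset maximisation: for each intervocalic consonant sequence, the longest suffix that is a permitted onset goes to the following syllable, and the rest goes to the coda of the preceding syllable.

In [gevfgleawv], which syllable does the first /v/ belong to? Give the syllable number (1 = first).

Vowels present: e, e, a; each is a nucleus, giving 3 syllables.
σ1/σ2 boundary: cluster /vfgl/ — the longest permitted-onset suffix is /gl/; onset = /gl/, preceding coda = /vf/.
σ2/σ3 boundary: nothing intervenes; syllable break is V.V.
Syllabification: gevf.gle.awv.
The first /v/ is in the coda of syllable 1 (/gevf/).

1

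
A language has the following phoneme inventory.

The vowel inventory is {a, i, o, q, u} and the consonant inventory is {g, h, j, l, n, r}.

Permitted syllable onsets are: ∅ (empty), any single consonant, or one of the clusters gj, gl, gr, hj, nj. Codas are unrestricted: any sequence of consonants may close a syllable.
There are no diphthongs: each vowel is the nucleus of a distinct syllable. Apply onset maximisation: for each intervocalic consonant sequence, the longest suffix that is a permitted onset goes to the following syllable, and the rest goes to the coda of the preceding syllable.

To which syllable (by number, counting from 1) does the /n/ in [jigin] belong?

Vowels present: i, i; each is a nucleus, giving 2 syllables.
/i…i/ gap (V1→V2): /g/ is a single consonant, so it becomes the next onset.
Result: ji.gin.
The /n/ is in the coda of syllable 2 (/gin/).

2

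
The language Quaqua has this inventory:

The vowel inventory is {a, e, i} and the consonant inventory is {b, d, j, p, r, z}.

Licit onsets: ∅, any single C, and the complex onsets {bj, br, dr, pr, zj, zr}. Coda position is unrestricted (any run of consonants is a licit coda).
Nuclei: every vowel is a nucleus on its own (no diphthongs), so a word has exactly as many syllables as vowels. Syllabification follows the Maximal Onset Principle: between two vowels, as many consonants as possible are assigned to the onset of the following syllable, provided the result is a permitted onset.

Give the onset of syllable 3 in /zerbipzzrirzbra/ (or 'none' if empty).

The vowels are e, i, i, a — 4 nuclei, so 4 syllables.
V1 /e/ – V2 /i/: /rb/ splits as /r/ + /b/ (/b/ is the longest suffix that is a licit onset).
V2 /i/ – V3 /i/: cluster /pzzr/ — the longest permitted-onset suffix is /zr/; onset = /zr/, preceding coda = /pz/.
V3 /i/ – V4 /a/: /rzbr/ splits as /rz/ + /br/ (/br/ is the longest suffix that is a licit onset).
Putting it together: zer.bipz.zrirz.bra.
Syllable 3 is /zrirz/: onset /zr/, nucleus /i/, coda /rz/.

zr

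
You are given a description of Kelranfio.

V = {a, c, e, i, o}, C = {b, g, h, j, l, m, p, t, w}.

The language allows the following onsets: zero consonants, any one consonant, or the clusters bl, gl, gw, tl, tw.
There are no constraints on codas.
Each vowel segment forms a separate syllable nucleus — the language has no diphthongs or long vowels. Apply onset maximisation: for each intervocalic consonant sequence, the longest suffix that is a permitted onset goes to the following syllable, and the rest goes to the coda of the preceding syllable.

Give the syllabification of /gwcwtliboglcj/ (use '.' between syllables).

Vowels present: c, i, o, c; each is a nucleus, giving 4 syllables.
V1 /c/ – V2 /i/: /wtl/; trying suffixes from longest down, /tl/ is the first permitted one, so coda /w/ | onset /tl/.
V2 /i/ – V3 /o/: /b/ is a single consonant, so it becomes the next onset.
V3 /o/ – V4 /c/: /gl/ is a licit onset in full, so it all attaches to the next syllable.

gwcw.tli.bo.glcj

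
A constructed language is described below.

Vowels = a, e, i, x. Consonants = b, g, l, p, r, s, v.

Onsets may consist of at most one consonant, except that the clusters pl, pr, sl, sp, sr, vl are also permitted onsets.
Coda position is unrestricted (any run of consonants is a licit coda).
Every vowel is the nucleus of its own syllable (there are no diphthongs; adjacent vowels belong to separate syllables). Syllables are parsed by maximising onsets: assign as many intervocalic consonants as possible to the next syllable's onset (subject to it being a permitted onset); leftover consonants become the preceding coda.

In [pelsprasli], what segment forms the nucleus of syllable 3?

Vowels present: e, a, i; each is a nucleus, giving 3 syllables.
The third nucleus (vowel 3 from the left) is /i/.

i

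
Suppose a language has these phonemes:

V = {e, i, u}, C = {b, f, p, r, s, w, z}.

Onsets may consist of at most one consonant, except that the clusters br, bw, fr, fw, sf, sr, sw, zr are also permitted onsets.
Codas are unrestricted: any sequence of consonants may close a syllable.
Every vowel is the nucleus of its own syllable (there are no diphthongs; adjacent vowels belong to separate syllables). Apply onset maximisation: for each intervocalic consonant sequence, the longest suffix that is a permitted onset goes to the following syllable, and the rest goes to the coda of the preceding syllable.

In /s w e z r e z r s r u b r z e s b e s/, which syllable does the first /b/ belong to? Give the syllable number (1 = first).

The vowels are e, e, u, e, e — 5 nuclei, so 5 syllables.
/e…e/ gap (V1→V2): cluster /zr/ — /zr/ is itself a permitted onset, so the whole cluster goes right; preceding coda = ∅.
/e…u/ gap (V2→V3): /zrsr/ — longest licit onset from the right is /sr/, leaving /zr/ as coda.
/u…e/ gap (V3→V4): /brz/; trying suffixes from longest down, /z/ is the first permitted one, so coda /br/ | onset /z/.
/e…e/ gap (V4→V5): /sb/ — longest licit onset from the right is /b/, leaving /s/ as coda.
Syllabification: swe.zrezr.srubr.zes.bes.
The first /b/ is in the coda of syllable 3 (/srubr/).

3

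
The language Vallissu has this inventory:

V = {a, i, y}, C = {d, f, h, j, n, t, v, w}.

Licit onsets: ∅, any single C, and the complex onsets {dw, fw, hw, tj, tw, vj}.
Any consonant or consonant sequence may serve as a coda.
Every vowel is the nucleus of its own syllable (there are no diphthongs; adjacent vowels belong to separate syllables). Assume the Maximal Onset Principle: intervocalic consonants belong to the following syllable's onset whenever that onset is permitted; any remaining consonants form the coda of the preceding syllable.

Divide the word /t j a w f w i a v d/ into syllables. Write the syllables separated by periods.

tjaw.fwi.avd

The vowels are a, i, a — 3 nuclei, so 3 syllables.
σ1/σ2 boundary: /wfw/; trying suffixes from longest down, /fw/ is the first permitted one, so coda /w/ | onset /fw/.
σ2/σ3 boundary: hiatus — the boundary sits between the two vowels.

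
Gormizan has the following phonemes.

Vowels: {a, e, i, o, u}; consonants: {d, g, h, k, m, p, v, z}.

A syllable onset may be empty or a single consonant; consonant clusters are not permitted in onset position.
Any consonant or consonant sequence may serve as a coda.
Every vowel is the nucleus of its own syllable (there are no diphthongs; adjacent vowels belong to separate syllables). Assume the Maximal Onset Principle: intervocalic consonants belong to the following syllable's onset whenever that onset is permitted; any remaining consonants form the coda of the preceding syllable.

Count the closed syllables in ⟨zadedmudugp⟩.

2

The vowels are a, e, u, u — 4 nuclei, so 4 syllables.
/a…e/ gap (V1→V2): /d/ is a single consonant, so it becomes the next onset.
/e…u/ gap (V2→V3): /dm/; trying suffixes from longest down, /m/ is the first permitted one, so coda /d/ | onset /m/.
/u…u/ gap (V3→V4): just /d/ — single C goes to the following onset.
Putting it together: za.ded.mu.dugp.
Classifying each syllable: /za/ (open), /ded/ (closed), /mu/ (open), /dugp/ (closed).
Closed syllables: 2.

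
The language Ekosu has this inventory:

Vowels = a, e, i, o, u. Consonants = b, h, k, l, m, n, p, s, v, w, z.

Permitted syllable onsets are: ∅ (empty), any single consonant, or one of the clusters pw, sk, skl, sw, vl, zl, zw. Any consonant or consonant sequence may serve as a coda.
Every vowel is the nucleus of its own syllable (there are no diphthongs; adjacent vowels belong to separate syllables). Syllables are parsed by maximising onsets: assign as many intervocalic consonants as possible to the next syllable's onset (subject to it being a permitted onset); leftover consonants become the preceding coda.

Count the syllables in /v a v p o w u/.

Nuclei (vowels): a, o, u → 3 syllables.

3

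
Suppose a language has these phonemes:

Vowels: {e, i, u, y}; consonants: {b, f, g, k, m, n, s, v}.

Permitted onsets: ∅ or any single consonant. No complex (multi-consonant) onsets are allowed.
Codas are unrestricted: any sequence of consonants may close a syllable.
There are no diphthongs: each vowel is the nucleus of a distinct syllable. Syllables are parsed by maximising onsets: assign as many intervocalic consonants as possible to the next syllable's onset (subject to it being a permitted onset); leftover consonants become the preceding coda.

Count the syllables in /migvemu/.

3

The vowels are i, e, u — 3 nuclei, so 3 syllables.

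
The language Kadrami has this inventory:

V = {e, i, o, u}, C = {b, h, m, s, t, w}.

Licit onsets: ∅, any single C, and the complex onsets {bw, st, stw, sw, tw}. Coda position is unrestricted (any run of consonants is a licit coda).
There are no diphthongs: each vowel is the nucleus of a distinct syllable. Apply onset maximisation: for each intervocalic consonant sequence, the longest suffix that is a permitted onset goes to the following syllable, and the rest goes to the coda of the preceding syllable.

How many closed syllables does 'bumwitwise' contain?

Vowels present: u, i, i, e; each is a nucleus, giving 4 syllables.
V1 /u/ – V2 /i/: /mw/ — longest licit onset from the right is /w/, leaving /m/ as coda.
V2 /i/ – V3 /i/: /tw/ — entire cluster is a permitted onset → onset /tw/, coda ∅.
V3 /i/ – V4 /e/: /s/ → onset of the next syllable (single consonants are always licit onsets).
So the parse is bum.wi.twi.se.
Classifying each syllable: /bum/ (closed), /wi/ (open), /twi/ (open), /se/ (open).
Closed syllables: 1.

1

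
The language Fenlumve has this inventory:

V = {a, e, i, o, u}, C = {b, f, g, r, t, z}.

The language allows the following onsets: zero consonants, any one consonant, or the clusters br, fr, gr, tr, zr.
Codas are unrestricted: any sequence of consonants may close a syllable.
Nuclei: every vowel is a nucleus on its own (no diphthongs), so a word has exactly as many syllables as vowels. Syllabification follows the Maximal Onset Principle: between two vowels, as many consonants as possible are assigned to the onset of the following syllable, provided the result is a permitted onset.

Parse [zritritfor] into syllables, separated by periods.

Nuclei (vowels): i, i, o → 3 syllables.
V1 /i/ – V2 /i/: /tr/ — entire cluster is a permitted onset → onset /tr/, coda ∅.
V2 /i/ – V3 /o/: /tf/ — longest licit onset from the right is /f/, leaving /t/ as coda.

zri.trit.for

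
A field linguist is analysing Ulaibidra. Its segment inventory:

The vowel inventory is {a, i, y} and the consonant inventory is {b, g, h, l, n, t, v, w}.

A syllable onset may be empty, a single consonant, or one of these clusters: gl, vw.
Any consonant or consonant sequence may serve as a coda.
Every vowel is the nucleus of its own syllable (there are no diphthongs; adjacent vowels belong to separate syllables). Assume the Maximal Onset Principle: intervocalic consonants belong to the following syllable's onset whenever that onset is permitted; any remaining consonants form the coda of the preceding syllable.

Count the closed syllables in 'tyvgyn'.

2

The vowels are y, y — 2 nuclei, so 2 syllables.
Between /y/ (V1) and /y/ (V2): /vg/ — longest licit onset from the right is /g/, leaving /v/ as coda.
So the parse is tyv.gyn.
Classifying each syllable: /tyv/ (closed), /gyn/ (closed).
Closed syllables: 2.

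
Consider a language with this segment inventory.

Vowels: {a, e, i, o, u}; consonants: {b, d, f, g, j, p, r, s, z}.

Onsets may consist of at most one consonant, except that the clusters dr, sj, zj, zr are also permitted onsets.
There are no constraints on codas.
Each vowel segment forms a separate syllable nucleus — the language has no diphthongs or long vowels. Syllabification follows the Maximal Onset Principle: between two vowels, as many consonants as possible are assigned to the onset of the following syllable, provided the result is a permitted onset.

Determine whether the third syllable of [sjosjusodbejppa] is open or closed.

Nuclei (vowels): o, u, o, e, a → 5 syllables.
Between /o/ (V1) and /u/ (V2): /sj/ — entire cluster is a permitted onset → onset /sj/, coda ∅.
Between /u/ (V2) and /o/ (V3): /s/ → onset of the next syllable (single consonants are always licit onsets).
Between /o/ (V3) and /e/ (V4): /db/ splits as /d/ + /b/ (/b/ is the longest suffix that is a licit onset).
Between /e/ (V4) and /a/ (V5): /jpp/; trying suffixes from longest down, /p/ is the first permitted one, so coda /jp/ | onset /p/.
Result: sjo.sju.sod.bejp.pa.
Syllable 3 is /sod/ with coda /d/, so it is closed.

closed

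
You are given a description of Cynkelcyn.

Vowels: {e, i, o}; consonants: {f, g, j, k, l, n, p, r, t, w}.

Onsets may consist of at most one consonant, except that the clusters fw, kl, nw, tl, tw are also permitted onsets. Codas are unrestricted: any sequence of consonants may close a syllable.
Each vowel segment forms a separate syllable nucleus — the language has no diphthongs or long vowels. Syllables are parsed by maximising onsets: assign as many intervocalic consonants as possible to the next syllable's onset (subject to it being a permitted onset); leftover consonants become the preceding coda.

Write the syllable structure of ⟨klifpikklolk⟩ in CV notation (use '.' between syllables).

The vowels are i, i, o — 3 nuclei, so 3 syllables.
Between /i/ (V1) and /i/ (V2): /fp/; trying suffixes from longest down, /p/ is the first permitted one, so coda /f/ | onset /p/.
Between /i/ (V2) and /o/ (V3): /kkl/ splits as /k/ + /kl/ (/kl/ is the longest suffix that is a licit onset).
Syllabification: klif.pik.klolk.
Mapping each syllable to C/V: /klif/ → CCVC, /pik/ → CVC, /klolk/ → CCVCC.

CCVC.CVC.CCVCC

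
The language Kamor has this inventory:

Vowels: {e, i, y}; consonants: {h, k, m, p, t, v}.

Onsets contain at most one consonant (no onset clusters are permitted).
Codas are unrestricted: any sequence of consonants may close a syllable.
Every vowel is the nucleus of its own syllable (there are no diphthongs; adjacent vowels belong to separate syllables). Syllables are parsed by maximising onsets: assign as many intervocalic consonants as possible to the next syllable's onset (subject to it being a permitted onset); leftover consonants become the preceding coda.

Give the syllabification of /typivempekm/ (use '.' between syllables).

Nuclei (vowels): y, i, e, e → 4 syllables.
/y…i/ gap (V1→V2): /p/ is a single consonant, so it becomes the next onset.
/i…e/ gap (V2→V3): /v/ is a single consonant, so it becomes the next onset.
/e…e/ gap (V3→V4): /mp/ — longest licit onset from the right is /p/, leaving /m/ as coda.

ty.pi.vem.pekm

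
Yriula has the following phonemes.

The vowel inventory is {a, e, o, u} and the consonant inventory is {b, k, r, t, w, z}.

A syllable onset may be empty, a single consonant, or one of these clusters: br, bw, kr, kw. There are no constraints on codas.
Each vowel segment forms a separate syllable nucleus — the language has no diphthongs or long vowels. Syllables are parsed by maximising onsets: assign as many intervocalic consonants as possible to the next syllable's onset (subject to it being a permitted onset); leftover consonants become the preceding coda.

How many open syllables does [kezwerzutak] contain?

1

Vowels present: e, e, u, a; each is a nucleus, giving 4 syllables.
Between /e/ (V1) and /e/ (V2): /zw/ — longest licit onset from the right is /w/, leaving /z/ as coda.
Between /e/ (V2) and /u/ (V3): cluster /rz/ — the longest permitted-onset suffix is /z/; onset = /z/, preceding coda = /r/.
Between /u/ (V3) and /a/ (V4): /t/ is a single consonant, so it becomes the next onset.
So the parse is kez.wer.zu.tak.
Classifying each syllable: /kez/ (closed), /wer/ (closed), /zu/ (open), /tak/ (closed).
Open syllables: 1.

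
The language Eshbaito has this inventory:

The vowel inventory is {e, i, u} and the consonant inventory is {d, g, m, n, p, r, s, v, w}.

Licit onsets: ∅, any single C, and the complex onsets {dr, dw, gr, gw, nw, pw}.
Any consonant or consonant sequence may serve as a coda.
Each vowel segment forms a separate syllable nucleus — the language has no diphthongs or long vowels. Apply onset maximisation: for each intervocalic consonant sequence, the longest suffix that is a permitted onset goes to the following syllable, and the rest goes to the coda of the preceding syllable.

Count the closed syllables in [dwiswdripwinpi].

2

The vowels are i, i, i, i — 4 nuclei, so 4 syllables.
/i…i/ gap (V1→V2): /swdr/; trying suffixes from longest down, /dr/ is the first permitted one, so coda /sw/ | onset /dr/.
/i…i/ gap (V2→V3): cluster /pw/ — /pw/ is itself a permitted onset, so the whole cluster goes right; preceding coda = ∅.
/i…i/ gap (V3→V4): /np/ splits as /n/ + /p/ (/p/ is the longest suffix that is a licit onset).
Result: dwisw.dri.pwin.pi.
Classifying each syllable: /dwisw/ (closed), /dri/ (open), /pwin/ (closed), /pi/ (open).
Closed syllables: 2.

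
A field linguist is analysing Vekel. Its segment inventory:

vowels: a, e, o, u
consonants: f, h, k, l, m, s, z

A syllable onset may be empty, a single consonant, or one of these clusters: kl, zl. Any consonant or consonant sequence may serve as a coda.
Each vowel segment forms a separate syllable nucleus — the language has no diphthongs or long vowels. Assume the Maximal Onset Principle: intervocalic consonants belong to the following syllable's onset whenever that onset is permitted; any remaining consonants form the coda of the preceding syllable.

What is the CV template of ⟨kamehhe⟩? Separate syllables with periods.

Nuclei (vowels): a, e, e → 3 syllables.
σ1/σ2 boundary: /m/ → onset of the next syllable (single consonants are always licit onsets).
σ2/σ3 boundary: /hh/ splits as /h/ + /h/ (/h/ is the longest suffix that is a licit onset).
Putting it together: ka.meh.he.
Mapping each syllable to C/V: /ka/ → CV, /meh/ → CVC, /he/ → CV.

CV.CVC.CV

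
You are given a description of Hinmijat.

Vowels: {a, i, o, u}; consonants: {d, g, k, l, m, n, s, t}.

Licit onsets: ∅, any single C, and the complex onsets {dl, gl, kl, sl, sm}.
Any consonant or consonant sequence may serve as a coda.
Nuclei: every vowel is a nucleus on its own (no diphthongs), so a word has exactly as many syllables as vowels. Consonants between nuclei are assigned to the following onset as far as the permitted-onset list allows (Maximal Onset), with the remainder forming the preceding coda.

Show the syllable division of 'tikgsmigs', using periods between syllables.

tikg.smigs

Nuclei (vowels): i, i → 2 syllables.
/i…i/ gap (V1→V2): cluster /kgsm/ — the longest permitted-onset suffix is /sm/; onset = /sm/, preceding coda = /kg/.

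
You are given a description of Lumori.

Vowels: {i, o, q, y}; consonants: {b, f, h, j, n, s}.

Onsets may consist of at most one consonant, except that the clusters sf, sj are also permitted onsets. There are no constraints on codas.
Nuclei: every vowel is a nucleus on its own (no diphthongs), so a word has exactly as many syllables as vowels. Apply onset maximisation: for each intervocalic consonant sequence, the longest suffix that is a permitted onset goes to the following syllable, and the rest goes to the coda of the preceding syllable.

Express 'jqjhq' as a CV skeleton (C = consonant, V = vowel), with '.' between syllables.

CVC.CV

Vowels present: q, q; each is a nucleus, giving 2 syllables.
Between /q/ (V1) and /q/ (V2): /jh/ splits as /j/ + /h/ (/h/ is the longest suffix that is a licit onset).
So the parse is jqj.hq.
Mapping each syllable to C/V: /jqj/ → CVC, /hq/ → CV.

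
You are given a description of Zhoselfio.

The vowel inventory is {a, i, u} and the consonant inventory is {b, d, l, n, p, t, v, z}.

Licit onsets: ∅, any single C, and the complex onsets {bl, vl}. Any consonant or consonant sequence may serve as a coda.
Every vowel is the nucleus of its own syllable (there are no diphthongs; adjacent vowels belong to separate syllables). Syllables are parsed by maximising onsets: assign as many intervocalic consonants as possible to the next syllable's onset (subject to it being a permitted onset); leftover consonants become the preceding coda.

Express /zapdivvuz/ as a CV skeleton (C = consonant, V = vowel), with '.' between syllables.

CVC.CVC.CVC

Nuclei (vowels): a, i, u → 3 syllables.
/a…i/ gap (V1→V2): cluster /pd/ — the longest permitted-onset suffix is /d/; onset = /d/, preceding coda = /p/.
/i…u/ gap (V2→V3): cluster /vv/ — the longest permitted-onset suffix is /v/; onset = /v/, preceding coda = /v/.
Result: zap.div.vuz.
Mapping each syllable to C/V: /zap/ → CVC, /div/ → CVC, /vuz/ → CVC.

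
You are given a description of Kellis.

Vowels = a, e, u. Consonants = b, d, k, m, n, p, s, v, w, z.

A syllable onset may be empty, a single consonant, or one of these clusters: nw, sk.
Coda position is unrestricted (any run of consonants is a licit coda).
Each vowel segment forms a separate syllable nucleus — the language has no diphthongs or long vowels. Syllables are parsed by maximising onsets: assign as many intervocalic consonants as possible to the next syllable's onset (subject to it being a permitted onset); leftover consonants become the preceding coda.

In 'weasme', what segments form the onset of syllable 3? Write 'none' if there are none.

m

The vowels are e, a, e — 3 nuclei, so 3 syllables.
V1 /e/ – V2 /a/: no consonants, so the boundary falls immediately after /e/.
V2 /a/ – V3 /e/: /sm/ — longest licit onset from the right is /m/, leaving /s/ as coda.
So the parse is we.as.me.
Syllable 3 is /me/: onset /m/, nucleus /e/, coda ∅.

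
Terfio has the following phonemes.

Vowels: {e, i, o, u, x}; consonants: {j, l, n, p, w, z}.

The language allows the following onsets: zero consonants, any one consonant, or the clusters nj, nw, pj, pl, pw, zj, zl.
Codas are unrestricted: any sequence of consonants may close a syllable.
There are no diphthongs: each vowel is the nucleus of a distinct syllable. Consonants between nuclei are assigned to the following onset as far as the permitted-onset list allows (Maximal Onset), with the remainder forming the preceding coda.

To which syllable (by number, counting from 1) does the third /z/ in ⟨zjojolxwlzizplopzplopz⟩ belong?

Vowels present: o, o, x, i, o, o; each is a nucleus, giving 6 syllables.
σ1/σ2 boundary: just /j/ — single C goes to the following onset.
σ2/σ3 boundary: just /l/ — single C goes to the following onset.
σ3/σ4 boundary: /wlz/ splits as /wl/ + /z/ (/z/ is the longest suffix that is a licit onset).
σ4/σ5 boundary: /zpl/ — longest licit onset from the right is /pl/, leaving /z/ as coda.
σ5/σ6 boundary: /pzpl/ splits as /pz/ + /pl/ (/pl/ is the longest suffix that is a licit onset).
Syllabification: zjo.jo.lxwl.ziz.plopz.plopz.
The third /z/ is in the coda of syllable 4 (/ziz/).

4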